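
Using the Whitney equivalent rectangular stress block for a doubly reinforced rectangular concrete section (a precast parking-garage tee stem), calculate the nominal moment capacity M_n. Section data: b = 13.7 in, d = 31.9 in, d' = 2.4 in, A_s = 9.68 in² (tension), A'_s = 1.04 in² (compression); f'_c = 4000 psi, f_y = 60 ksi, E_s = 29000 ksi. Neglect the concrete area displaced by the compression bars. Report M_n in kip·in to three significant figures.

M_n ≈ 15500 kip·in

Assume both steels yield.
a = (A_s − A'_s) f_y/(0.85 f'_c b) = (9.68 − 1.04) × 60/(0.85 × 4 × 13.7) = 11.129 in.
c = a/β₁ = 11.129/0.85 = 13.093 in; ε'_s = 0.003(c − d')/c = 0.0025 ≥ ε_y = 0.0021, so the compression steel yields.
M_n = (A_s − A'_s) f_y (d − a/2) + A'_s f_y (d − d') = 518.4 × (31.9 − 5.5645) + 62.4 × (31.9 − 2.4) = 13652.3 + 1840.8 = 15493.1 kip·in.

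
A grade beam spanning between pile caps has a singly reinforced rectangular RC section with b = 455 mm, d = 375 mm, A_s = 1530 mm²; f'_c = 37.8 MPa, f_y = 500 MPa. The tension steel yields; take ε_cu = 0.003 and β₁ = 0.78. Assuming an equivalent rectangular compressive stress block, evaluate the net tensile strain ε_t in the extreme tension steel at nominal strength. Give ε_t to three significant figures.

ε_t ≈ 0.0138

a = A_s f_y/(0.85 f'_c b) = 52.33 mm.
β₁ = 0.78, so c = a/β₁ = 52.33/0.78 = 67.09 mm.
From the linear strain diagram with ε_cu = 0.003: ε_t = 0.003 (d − c)/c = 0.003 × (375 − 67.09)/67.09 = 0.0138.
Since ε_t ≥ 0.005, the section is tension-controlled.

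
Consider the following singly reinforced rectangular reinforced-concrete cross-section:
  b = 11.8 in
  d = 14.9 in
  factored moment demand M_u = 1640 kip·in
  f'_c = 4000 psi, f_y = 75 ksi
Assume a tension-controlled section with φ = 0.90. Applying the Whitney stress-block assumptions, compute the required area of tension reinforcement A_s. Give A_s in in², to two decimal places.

A_s ≈ 1.84 in²

M_n = M_u/φ = 1640/0.90 = 1822.22 kip·in.
From M_n = 0.85 f'_c a b (d − a/2):
a = d − √(d² − 2M_n/(0.85 f'_c b)) = 14.9 − √(14.9² − 2 × 1822.22/(0.85 × 4 × 11.8)) = 3.447 in.
A_s = 0.85 f'_c a b / f_y = 0.85 × 4 × 3.447 × 11.8 / 75 = 1.844 in².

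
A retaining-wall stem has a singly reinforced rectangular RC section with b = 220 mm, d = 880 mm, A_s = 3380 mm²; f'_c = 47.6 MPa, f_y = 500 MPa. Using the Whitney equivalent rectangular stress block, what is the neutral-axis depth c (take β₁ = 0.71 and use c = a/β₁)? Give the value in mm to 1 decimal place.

c ≈ 267.4 mm

T = A_s f_y = 3380 × 500 = 1690000 N = 1690 kN.
Setting C = 0.85 f'_c a b equal to T: a = 1690000/(0.85 × 47.6 × 220) = 189.862 mm.
With β₁ = 0.71, c = a/β₁ = 189.862/0.71 = 267.4 mm.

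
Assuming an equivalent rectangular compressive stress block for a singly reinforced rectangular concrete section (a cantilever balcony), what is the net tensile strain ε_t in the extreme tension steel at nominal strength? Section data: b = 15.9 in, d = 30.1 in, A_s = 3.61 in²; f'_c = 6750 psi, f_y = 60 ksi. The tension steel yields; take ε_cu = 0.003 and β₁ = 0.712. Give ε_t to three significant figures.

ε_t ≈ 0.0241

a = A_s f_y/(0.85 f'_c b) = 2.374 in.
β₁ = 0.712, so c = a/β₁ = 2.374/0.712 = 3.334 in.
From the linear strain diagram with ε_cu = 0.003: ε_t = 0.003 (d − c)/c = 0.003 × (30.1 − 3.334)/3.334 = 0.0241.
Since ε_t ≥ 0.005, the section is tension-controlled.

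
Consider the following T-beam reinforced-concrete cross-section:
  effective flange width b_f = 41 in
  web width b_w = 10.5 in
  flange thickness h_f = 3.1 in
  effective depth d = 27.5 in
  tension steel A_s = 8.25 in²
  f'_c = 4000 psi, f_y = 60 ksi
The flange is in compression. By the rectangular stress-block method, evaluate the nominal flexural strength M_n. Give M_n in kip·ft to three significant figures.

M_n ≈ 1060 kip·ft

Tension: T = A_s f_y = 8.25 × 60 = 495 kips.
Try a within the flange: a = T/(0.85 f'_c b_f) = 495/(0.85 × 4 × 41) = 3.551 in.
a = 3.551 > h_f = 3.1 in: the block extends into the web. Split into flange-overhang and web parts.
C_f = 0.85 f'_c (b_f − b_w) h_f = 0.85 × 4 × (41 − 10.5) × 3.1 = 321.5 kips.
Remaining web compression depth: a_w = (T − C_f)/(0.85 f'_c b_w) = (495 − 321.5)/(0.85 × 4 × 10.5) = 4.860 in.
M_n = C_f(d − h_f/2) + (T − C_f)(d − a_w/2) = 321.5 × (27.5 − 1.55) + 173.5 × (27.5 − 2.43) = 8342.9 + 4349.6 = 12692.5 kip·in.
M_n = 12692.5/12 = 1057.71 kip·ft.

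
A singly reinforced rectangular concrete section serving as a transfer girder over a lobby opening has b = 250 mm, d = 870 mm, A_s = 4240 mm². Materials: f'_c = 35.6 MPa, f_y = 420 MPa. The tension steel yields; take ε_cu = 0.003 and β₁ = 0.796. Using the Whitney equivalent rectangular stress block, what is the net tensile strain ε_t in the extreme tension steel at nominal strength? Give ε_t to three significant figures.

a = A_s f_y/(0.85 f'_c b) = 235.40 mm.
β₁ = 0.796, so c = a/β₁ = 235.40/0.796 = 295.73 mm.
From the linear strain diagram with ε_cu = 0.003: ε_t = 0.003 (d − c)/c = 0.003 × (870 − 295.73)/295.73 = 0.00583.
Since ε_t ≥ 0.005, the section is tension-controlled.

ε_t ≈ 0.00583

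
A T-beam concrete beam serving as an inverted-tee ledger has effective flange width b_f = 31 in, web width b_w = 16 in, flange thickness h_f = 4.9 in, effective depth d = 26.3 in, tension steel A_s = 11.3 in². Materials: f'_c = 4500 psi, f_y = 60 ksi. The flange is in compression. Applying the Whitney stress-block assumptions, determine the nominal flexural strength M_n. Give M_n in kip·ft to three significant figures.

M_n ≈ 1320 kip·ft

Tension: T = A_s f_y = 11.3 × 60 = 678 kips.
Try a within the flange: a = T/(0.85 f'_c b_f) = 678/(0.85 × 4.5 × 31) = 5.718 in.
a = 5.718 > h_f = 4.9 in: the block extends into the web. Split into flange-overhang and web parts.
C_f = 0.85 f'_c (b_f − b_w) h_f = 0.85 × 4.5 × (31 − 16) × 4.9 = 281.1 kips.
Remaining web compression depth: a_w = (T − C_f)/(0.85 f'_c b_w) = (678 − 281.1)/(0.85 × 4.5 × 16) = 6.485 in.
M_n = C_f(d − h_f/2) + (T − C_f)(d − a_w/2) = 281.1 × (26.3 − 2.45) + 396.9 × (26.3 − 3.2425) = 6704.2 + 9151.5 = 15855.7 kip·in.
M_n = 15855.7/12 = 1321.31 kip·ft.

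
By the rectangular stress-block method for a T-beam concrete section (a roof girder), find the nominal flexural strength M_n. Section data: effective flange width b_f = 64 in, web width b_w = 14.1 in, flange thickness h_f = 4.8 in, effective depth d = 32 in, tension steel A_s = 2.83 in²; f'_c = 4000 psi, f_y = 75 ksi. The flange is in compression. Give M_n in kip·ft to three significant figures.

M_n ≈ 557 kip·ft

Tension: T = A_s f_y = 2.83 × 75 = 212.25 kips.
Try a within the flange: a = T/(0.85 f'_c b_f) = 212.25/(0.85 × 4 × 64) = 0.975 in.
Since a = 0.975 ≤ h_f = 4.8 in, the stress block lies entirely in the flange; analyse as a rectangular beam of width b_f.
M_n = T(d − a/2) = 212.25 × (32 − 0.4875) = 6688.5 kip·in.
M_n = 6688.5/12 = 557.38 kip·ft.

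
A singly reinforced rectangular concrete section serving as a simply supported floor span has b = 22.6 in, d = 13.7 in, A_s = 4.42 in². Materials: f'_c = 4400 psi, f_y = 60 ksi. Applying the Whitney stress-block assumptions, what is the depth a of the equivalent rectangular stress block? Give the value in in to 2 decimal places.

a ≈ 3.14 in

T = A_s f_y = 4.42 × 60 = 265.2 kips.
a = T/(0.85 f'_c b) = 265.2/(0.85 × 4.4 × 22.6) = 3.14 in.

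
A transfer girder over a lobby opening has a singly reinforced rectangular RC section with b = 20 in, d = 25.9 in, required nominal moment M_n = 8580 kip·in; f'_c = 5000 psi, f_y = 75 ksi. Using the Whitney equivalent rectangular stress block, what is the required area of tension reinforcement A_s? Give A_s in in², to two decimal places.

From M_n = 0.85 f'_c a b (d − a/2):
a = d − √(d² − 2M_n/(0.85 f'_c b)) = 25.9 − √(25.9² − 2 × 8580/(0.85 × 5 × 20)) = 4.245 in.
A_s = 0.85 f'_c a b / f_y = 0.85 × 5 × 4.245 × 20 / 75 = 4.811 in².

A_s ≈ 4.81 in²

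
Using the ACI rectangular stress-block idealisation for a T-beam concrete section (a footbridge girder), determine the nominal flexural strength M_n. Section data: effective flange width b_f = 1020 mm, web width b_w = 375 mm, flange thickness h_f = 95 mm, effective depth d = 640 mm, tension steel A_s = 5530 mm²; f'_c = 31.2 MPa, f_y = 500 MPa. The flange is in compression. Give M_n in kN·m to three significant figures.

Tension: T = A_s f_y = 5530 × 500 = 2765000 N.
Try a within the flange: a = T/(0.85 f'_c b_f) = 2765000/(0.85 × 31.2 × 1020) = 102.22 mm.
a = 102.22 > h_f = 95 mm: the block extends into the web. Split into flange-overhang and web parts.
C_f = 0.85 f'_c (b_f − b_w) h_f = 0.85 × 31.2 × (1020 − 375) × 95 = 1625013 N.
Remaining web compression depth: a_w = (T − C_f)/(0.85 f'_c b_w) = (2765000 − 1625013)/(0.85 × 31.2 × 375) = 114.63 mm.
M_n = C_f(d − h_f/2) + (T − C_f)(d − a_w/2) = 1625013 × (640 − 47.5) + 1139987 × (640 − 57.315) = 962.82 + 664.25 = 1627.07 × 10⁶ N·mm.
M_n = 1627.07 kN·m.

M_n ≈ 1630 kN·m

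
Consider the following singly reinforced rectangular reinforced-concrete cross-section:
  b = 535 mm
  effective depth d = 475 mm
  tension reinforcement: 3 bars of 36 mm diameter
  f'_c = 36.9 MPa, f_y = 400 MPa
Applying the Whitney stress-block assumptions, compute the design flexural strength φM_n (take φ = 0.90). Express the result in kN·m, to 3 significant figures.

A_s = 3 × 1018 = 3054 mm².
T = A_s f_y = 3054 × 400 = 1221600 N = 1221.6 kN.
From C = T: a = T/(0.85 f'_c b) = 1221600/(0.85 × 36.9 × 535) = 72.80 mm.
M_n = T(d − a/2) = 1221.6 kN × (475 − 36.4) mm = 535.79 kN·m.
φM_n = 0.90 × 535.79 = 482.21 kN·m.

φM_n ≈ 482 kN·m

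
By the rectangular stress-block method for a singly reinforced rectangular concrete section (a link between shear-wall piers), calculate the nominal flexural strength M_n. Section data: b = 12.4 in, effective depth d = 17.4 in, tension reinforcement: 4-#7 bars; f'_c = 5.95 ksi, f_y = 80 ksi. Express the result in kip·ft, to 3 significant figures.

A_s = 4 × 0.6 = 2.4 in².
T = A_s f_y = 2.4 × 80 = 192 kips.
a = T/(0.85 f'_c b) = 192/(0.85 × 5.95 × 12.4) = 3.062 in.
M_n = T(d − a/2) = 192 × (17.4 − 1.531) = 3046.8 kip·in = 3046.8/12 = 253.90 kip·ft.

M_n ≈ 254 kip·ft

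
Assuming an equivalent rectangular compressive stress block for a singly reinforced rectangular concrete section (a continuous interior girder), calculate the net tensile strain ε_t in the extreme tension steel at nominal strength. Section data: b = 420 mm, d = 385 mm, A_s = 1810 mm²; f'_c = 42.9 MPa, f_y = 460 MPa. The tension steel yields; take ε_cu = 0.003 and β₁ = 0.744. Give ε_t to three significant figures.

a = A_s f_y/(0.85 f'_c b) = 54.36 mm.
β₁ = 0.744, so c = a/β₁ = 54.36/0.744 = 73.06 mm.
From the linear strain diagram with ε_cu = 0.003: ε_t = 0.003 (d − c)/c = 0.003 × (385 − 73.06)/73.06 = 0.0128.
Since ε_t ≥ 0.005, the section is tension-controlled.

ε_t ≈ 0.0128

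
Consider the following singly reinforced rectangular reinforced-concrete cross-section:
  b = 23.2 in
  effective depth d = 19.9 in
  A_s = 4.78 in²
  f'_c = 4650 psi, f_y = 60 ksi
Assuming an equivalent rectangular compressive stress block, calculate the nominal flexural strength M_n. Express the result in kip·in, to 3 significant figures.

M_n ≈ 5260 kip·in

T = A_s f_y = 4.78 × 60 = 286.8 kips.
a = T/(0.85 f'_c b) = 286.8/(0.85 × 4.65 × 23.2) = 3.128 in.
M_n = T(d − a/2) = 286.8 × (19.9 − 1.564) = 5258.8 kip·in.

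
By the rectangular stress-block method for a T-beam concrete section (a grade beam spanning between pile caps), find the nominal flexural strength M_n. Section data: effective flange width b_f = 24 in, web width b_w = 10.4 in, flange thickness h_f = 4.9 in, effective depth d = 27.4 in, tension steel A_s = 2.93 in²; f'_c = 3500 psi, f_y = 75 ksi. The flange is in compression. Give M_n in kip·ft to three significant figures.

Tension: T = A_s f_y = 2.93 × 75 = 219.75 kips.
Try a within the flange: a = T/(0.85 f'_c b_f) = 219.75/(0.85 × 3.5 × 24) = 3.078 in.
Since a = 3.078 ≤ h_f = 4.9 in, the stress block lies entirely in the flange; analyse as a rectangular beam of width b_f.
M_n = T(d − a/2) = 219.75 × (27.4 − 1.539) = 5683.0 kip·in.
M_n = 5683.0/12 = 473.58 kip·ft.

M_n ≈ 474 kip·ft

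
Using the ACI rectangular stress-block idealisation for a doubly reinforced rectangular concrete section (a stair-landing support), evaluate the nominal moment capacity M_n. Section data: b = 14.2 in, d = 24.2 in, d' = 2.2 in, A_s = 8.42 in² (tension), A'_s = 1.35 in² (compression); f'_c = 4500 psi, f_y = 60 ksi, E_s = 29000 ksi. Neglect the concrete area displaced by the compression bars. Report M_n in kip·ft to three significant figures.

M_n ≈ 866 kip·ft

Assume both steels yield.
a = (A_s − A'_s) f_y/(0.85 f'_c b) = (8.42 − 1.35) × 60/(0.85 × 4.5 × 14.2) = 7.810 in.
c = a/β₁ = 7.810/0.825 = 9.467 in; ε'_s = 0.003(c − d')/c = 0.0023 ≥ ε_y = 0.0021, so the compression steel yields.
M_n = (A_s − A'_s) f_y (d − a/2) + A'_s f_y (d − d') = 424.2 × (24.2 − 3.905) + 81 × (24.2 − 2.2) = 8609.1 + 1782.0 = 10391.1 kip·in = 10391.1/12 = 865.93 kip·ft.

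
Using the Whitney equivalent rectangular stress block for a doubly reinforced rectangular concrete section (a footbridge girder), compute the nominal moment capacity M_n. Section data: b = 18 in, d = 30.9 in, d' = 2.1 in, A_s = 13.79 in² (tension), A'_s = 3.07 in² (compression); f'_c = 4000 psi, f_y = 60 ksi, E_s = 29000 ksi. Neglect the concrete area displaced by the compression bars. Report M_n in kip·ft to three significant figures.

Assume both steels yield.
a = (A_s − A'_s) f_y/(0.85 f'_c b) = (13.79 − 3.07) × 60/(0.85 × 4 × 18) = 10.510 in.
c = a/β₁ = 10.510/0.85 = 12.365 in; ε'_s = 0.003(c − d')/c = 0.0025 ≥ ε_y = 0.0021, so the compression steel yields.
M_n = (A_s − A'_s) f_y (d − a/2) + A'_s f_y (d − d') = 643.2 × (30.9 − 5.255) + 184.2 × (30.9 − 2.1) = 16494.9 + 5305.0 = 21799.9 kip·in = 21799.9/12 = 1816.66 kip·ft.

M_n ≈ 1820 kip·ft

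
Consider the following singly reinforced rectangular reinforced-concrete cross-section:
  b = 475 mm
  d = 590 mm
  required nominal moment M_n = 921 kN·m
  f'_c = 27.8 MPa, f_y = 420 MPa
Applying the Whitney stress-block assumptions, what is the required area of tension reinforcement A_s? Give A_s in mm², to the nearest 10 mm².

With M_n = 0.85 f'_c a b (d − a/2), solve the quadratic for a:
a = d − √(d² − 2M_n/(0.85 f'_c b)) = 590 − √(590² − 2 × 921×10⁶/(0.85 × 27.8 × 475)) = 161.06 mm.
A_s = 0.85 f'_c a b / f_y = 0.85 × 27.8 × 161.06 × 475 / 420 = 4304.2 mm².

A_s ≈ 4300 mm²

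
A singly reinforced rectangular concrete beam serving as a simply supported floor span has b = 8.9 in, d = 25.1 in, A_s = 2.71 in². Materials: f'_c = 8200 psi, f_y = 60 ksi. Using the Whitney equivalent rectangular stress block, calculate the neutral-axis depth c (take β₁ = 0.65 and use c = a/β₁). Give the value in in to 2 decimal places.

T = A_s f_y = 2.71 × 60 = 162.6 kips.
a = T/(0.85 f'_c b) = 162.6/(0.85 × 8.2 × 8.9) = 2.6212 in.
With β₁ = 0.65, c = a/β₁ = 2.6212/0.65 = 4.03 in.

c ≈ 4.03 in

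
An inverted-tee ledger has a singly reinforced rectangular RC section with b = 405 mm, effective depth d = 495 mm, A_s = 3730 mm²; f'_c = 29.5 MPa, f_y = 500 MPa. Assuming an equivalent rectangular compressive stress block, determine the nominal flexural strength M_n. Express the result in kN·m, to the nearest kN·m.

T = A_s f_y = 3730 × 500 = 1865000 N = 1865 kN.
From C = T: a = T/(0.85 f'_c b) = 1865000/(0.85 × 29.5 × 405) = 183.65 mm.
M_n = T(d − a/2) = 1865 kN × (495 − 91.825) mm = 751.92 kN·m.

M_n ≈ 752 kN·m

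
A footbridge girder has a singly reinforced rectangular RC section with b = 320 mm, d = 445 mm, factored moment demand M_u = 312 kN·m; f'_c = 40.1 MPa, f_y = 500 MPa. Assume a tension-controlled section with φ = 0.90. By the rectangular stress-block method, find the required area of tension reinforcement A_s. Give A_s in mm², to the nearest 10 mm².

M_n = M_u/φ = 312/0.90 = 346.667 kN·m.
With M_n = 0.85 f'_c a b (d − a/2), solve the quadratic for a:
a = d − √(d² − 2M_n/(0.85 f'_c b)) = 445 − √(445² − 2 × 346.667×10⁶/(0.85 × 40.1 × 320)) = 78.31 mm.
A_s = 0.85 f'_c a b / f_y = 0.85 × 40.1 × 78.31 × 320 / 500 = 1708.3 mm².

A_s ≈ 1710 mm²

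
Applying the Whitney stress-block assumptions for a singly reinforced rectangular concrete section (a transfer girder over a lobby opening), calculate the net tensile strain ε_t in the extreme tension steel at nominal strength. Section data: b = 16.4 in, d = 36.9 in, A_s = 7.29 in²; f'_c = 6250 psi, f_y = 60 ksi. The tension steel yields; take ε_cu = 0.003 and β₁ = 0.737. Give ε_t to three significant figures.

a = A_s f_y/(0.85 f'_c b) = 5.020 in.
β₁ = 0.737, so c = a/β₁ = 5.020/0.737 = 6.811 in.
From the linear strain diagram with ε_cu = 0.003: ε_t = 0.003 (d − c)/c = 0.003 × (36.9 − 6.811)/6.811 = 0.0133.
Since ε_t ≥ 0.005, the section is tension-controlled.

ε_t ≈ 0.0133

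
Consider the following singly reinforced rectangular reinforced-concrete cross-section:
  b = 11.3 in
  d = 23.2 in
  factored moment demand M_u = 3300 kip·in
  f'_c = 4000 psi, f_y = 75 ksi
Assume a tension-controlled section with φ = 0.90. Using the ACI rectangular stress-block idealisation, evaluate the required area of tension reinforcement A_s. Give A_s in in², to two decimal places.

M_n = M_u/φ = 3300/0.90 = 3666.67 kip·in.
From M_n = 0.85 f'_c a b (d − a/2):
a = d − √(d² − 2M_n/(0.85 f'_c b)) = 23.2 − √(23.2² − 2 × 3666.67/(0.85 × 4 × 11.3)) = 4.562 in.
A_s = 0.85 f'_c a b / f_y = 0.85 × 4 × 4.562 × 11.3 / 75 = 2.337 in².

A_s ≈ 2.34 in²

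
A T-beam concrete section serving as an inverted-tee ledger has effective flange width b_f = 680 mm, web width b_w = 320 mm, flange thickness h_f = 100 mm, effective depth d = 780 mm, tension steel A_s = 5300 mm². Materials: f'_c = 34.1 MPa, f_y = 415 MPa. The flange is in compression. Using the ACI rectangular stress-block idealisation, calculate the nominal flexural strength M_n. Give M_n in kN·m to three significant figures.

Tension: T = A_s f_y = 5300 × 415 = 2199500 N.
Try a within the flange: a = T/(0.85 f'_c b_f) = 2199500/(0.85 × 34.1 × 680) = 111.59 mm.
a = 111.59 > h_f = 100 mm: the block extends into the web. Split into flange-overhang and web parts.
C_f = 0.85 f'_c (b_f − b_w) h_f = 0.85 × 34.1 × (680 − 320) × 100 = 1043460 N.
Remaining web compression depth: a_w = (T − C_f)/(0.85 f'_c b_w) = (2199500 − 1043460)/(0.85 × 34.1 × 320) = 124.64 mm.
M_n = C_f(d − h_f/2) + (T − C_f)(d − a_w/2) = 1043460 × (780 − 50) + 1156040 × (780 − 62.32) = 761.73 + 829.67 = 1591.40 × 10⁶ N·mm.
M_n = 1591.40 kN·m.

M_n ≈ 1590 kN·m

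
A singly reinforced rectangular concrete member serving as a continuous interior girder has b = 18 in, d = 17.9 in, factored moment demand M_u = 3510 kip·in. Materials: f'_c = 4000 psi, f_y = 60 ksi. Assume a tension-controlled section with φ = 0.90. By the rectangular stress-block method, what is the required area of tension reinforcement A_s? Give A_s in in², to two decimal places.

A_s ≈ 4.09 in²

M_n = M_u/φ = 3510/0.90 = 3900 kip·in.
From M_n = 0.85 f'_c a b (d − a/2):
a = d − √(d² − 2M_n/(0.85 f'_c b)) = 17.9 − √(17.9² − 2 × 3900/(0.85 × 4 × 18)) = 4.009 in.
A_s = 0.85 f'_c a b / f_y = 0.85 × 4 × 4.009 × 18 / 60 = 4.089 in².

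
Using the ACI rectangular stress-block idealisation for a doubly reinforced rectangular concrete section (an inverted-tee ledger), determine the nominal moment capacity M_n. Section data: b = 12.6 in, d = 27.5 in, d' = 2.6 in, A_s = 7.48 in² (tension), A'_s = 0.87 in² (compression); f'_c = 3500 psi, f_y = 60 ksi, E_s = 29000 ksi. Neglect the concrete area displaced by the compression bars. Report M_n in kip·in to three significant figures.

Assume both steels yield.
a = (A_s − A'_s) f_y/(0.85 f'_c b) = (7.48 − 0.87) × 60/(0.85 × 3.5 × 12.6) = 10.580 in.
c = a/β₁ = 10.580/0.85 = 12.447 in; ε'_s = 0.003(c − d')/c = 0.0024 ≥ ε_y = 0.0021, so the compression steel yields.
M_n = (A_s − A'_s) f_y (d − a/2) + A'_s f_y (d − d') = 396.6 × (27.5 − 5.29) + 52.2 × (27.5 − 2.6) = 8808.5 + 1299.8 = 10108.3 kip·in.

M_n ≈ 10100 kip·in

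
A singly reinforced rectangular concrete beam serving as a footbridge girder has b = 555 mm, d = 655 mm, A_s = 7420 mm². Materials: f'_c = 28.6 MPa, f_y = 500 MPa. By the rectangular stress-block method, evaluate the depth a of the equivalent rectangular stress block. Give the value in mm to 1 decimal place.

a ≈ 275.0 mm

T = A_s f_y = 7420 × 500 = 3710000 N = 3710 kN.
Setting C = 0.85 f'_c a b equal to T: a = 3710000/(0.85 × 28.6 × 555) = 275.0 mm.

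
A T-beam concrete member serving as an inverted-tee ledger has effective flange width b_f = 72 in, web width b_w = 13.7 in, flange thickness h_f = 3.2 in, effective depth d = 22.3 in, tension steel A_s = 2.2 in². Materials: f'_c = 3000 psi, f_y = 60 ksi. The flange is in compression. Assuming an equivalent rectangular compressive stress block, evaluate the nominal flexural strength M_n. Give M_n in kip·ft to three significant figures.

M_n ≈ 241 kip·ft

Tension: T = A_s f_y = 2.2 × 60 = 132 kips.
Try a within the flange: a = T/(0.85 f'_c b_f) = 132/(0.85 × 3 × 72) = 0.719 in.
Since a = 0.719 ≤ h_f = 3.2 in, the stress block lies entirely in the flange; analyse as a rectangular beam of width b_f.
M_n = T(d − a/2) = 132 × (22.3 − 0.3595) = 2896.1 kip·in.
M_n = 2896.1/12 = 241.34 kip·ft.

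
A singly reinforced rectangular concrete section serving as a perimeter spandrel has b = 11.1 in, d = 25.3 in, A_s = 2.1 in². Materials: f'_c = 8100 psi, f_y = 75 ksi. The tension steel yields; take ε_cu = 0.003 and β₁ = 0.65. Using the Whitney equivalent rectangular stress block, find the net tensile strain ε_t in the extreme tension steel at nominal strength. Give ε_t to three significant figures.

ε_t ≈ 0.0209

a = A_s f_y/(0.85 f'_c b) = 2.061 in.
β₁ = 0.65, so c = a/β₁ = 2.061/0.65 = 3.171 in.
From the linear strain diagram with ε_cu = 0.003: ε_t = 0.003 (d − c)/c = 0.003 × (25.3 − 3.171)/3.171 = 0.0209.
Since ε_t ≥ 0.005, the section is tension-controlled.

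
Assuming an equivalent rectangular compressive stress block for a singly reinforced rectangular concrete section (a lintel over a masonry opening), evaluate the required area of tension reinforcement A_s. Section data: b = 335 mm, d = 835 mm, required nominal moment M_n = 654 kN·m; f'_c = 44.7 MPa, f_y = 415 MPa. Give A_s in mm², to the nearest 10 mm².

With M_n = 0.85 f'_c a b (d − a/2), solve the quadratic for a:
a = d − √(d² − 2M_n/(0.85 f'_c b)) = 835 − √(835² − 2 × 654×10⁶/(0.85 × 44.7 × 335)) = 63.99 mm.
A_s = 0.85 f'_c a b / f_y = 0.85 × 44.7 × 63.99 × 335 / 415 = 1962.6 mm².

A_s ≈ 1960 mm²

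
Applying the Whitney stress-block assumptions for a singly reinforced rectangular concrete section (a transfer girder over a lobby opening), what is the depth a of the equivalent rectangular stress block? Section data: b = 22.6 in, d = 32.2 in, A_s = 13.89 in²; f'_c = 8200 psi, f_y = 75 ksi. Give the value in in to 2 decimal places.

a ≈ 6.61 in

T = A_s f_y = 13.89 × 75 = 1041.75 kips.
a = T/(0.85 f'_c b) = 1041.75/(0.85 × 8.2 × 22.6) = 6.61 in.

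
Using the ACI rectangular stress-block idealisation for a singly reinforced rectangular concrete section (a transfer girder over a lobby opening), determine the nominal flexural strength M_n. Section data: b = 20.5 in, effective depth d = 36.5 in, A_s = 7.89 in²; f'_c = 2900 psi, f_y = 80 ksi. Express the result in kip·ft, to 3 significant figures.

M_n ≈ 1590 kip·ft

T = A_s f_y = 7.89 × 80 = 631.2 kips.
a = T/(0.85 f'_c b) = 631.2/(0.85 × 2.9 × 20.5) = 12.491 in.
M_n = T(d − a/2) = 631.2 × (36.5 − 6.2455) = 19096.6 kip·in = 19096.6/12 = 1591.38 kip·ft.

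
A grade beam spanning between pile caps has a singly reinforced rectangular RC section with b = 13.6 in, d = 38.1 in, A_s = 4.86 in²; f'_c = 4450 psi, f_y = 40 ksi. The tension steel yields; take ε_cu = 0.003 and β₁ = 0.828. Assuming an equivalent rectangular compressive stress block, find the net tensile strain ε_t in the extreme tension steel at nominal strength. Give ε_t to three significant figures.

a = A_s f_y/(0.85 f'_c b) = 3.779 in.
β₁ = 0.828, so c = a/β₁ = 3.779/0.828 = 4.564 in.
From the linear strain diagram with ε_cu = 0.003: ε_t = 0.003 (d − c)/c = 0.003 × (38.1 − 4.564)/4.564 = 0.0220.
Since ε_t ≥ 0.005, the section is tension-controlled.

ε_t ≈ 0.0220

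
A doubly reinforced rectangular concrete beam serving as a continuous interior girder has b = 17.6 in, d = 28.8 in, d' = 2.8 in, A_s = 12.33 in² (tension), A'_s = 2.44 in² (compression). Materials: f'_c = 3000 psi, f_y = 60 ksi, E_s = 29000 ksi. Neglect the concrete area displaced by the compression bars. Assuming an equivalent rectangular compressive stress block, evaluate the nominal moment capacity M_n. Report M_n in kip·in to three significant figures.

Assume both steels yield.
a = (A_s − A'_s) f_y/(0.85 f'_c b) = (12.33 − 2.44) × 60/(0.85 × 3 × 17.6) = 13.222 in.
c = a/β₁ = 13.222/0.85 = 15.555 in; ε'_s = 0.003(c − d')/c = 0.0025 ≥ ε_y = 0.0021, so the compression steel yields.
M_n = (A_s − A'_s) f_y (d − a/2) + A'_s f_y (d − d') = 593.4 × (28.8 − 6.611) + 146.4 × (28.8 − 2.8) = 13167.0 + 3806.4 = 16973.4 kip·in.

M_n ≈ 17000 kip·in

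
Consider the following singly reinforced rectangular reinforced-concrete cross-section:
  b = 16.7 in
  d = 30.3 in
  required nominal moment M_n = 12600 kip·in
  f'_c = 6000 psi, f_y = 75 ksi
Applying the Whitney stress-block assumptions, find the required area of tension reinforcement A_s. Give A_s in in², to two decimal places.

A_s ≈ 6.08 in²

From M_n = 0.85 f'_c a b (d − a/2):
a = d − √(d² − 2M_n/(0.85 f'_c b)) = 30.3 − √(30.3² − 2 × 12600/(0.85 × 6 × 16.7)) = 5.356 in.
A_s = 0.85 f'_c a b / f_y = 0.85 × 6 × 5.356 × 16.7 / 75 = 6.082 in².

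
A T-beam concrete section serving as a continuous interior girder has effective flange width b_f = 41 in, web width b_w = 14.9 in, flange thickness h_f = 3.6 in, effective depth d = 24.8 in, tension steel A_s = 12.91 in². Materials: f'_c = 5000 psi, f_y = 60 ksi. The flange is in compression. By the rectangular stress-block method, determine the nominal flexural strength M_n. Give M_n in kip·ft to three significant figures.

Tension: T = A_s f_y = 12.91 × 60 = 774.6 kips.
Try a within the flange: a = T/(0.85 f'_c b_f) = 774.6/(0.85 × 5 × 41) = 4.445 in.
a = 4.445 > h_f = 3.6 in: the block extends into the web. Split into flange-overhang and web parts.
C_f = 0.85 f'_c (b_f − b_w) h_f = 0.85 × 5 × (41 − 14.9) × 3.6 = 399.3 kips.
Remaining web compression depth: a_w = (T − C_f)/(0.85 f'_c b_w) = (774.6 − 399.3)/(0.85 × 5 × 14.9) = 5.927 in.
M_n = C_f(d − h_f/2) + (T − C_f)(d − a_w/2) = 399.3 × (24.8 − 1.8) + 375.3 × (24.8 − 2.9635) = 9183.9 + 8195.2 = 17379.1 kip·in.
M_n = 17379.1/12 = 1448.26 kip·ft.

M_n ≈ 1450 kip·ft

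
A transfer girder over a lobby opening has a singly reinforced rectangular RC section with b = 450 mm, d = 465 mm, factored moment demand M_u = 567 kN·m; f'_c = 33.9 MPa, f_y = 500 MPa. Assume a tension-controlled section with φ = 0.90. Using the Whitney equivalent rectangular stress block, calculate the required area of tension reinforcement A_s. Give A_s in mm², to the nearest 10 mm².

A_s ≈ 3110 mm²

M_n = M_u/φ = 567/0.90 = 630 kN·m.
With M_n = 0.85 f'_c a b (d − a/2), solve the quadratic for a:
a = d − √(d² − 2M_n/(0.85 f'_c b)) = 465 − √(465² − 2 × 630×10⁶/(0.85 × 33.9 × 450)) = 119.96 mm.
A_s = 0.85 f'_c a b / f_y = 0.85 × 33.9 × 119.96 × 450 / 500 = 3111.0 mm².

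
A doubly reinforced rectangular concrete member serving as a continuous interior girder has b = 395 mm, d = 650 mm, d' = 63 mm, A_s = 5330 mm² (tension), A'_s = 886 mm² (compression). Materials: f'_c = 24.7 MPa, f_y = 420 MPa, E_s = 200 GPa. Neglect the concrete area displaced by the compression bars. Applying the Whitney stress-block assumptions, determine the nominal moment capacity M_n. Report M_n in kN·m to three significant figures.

M_n ≈ 1220 kN·m

Assume both tension and compression steel yield.
Net tension couple steel: A_s − A'_s = 4444 mm².
a = (A_s − A'_s) f_y / (0.85 f'_c b) = 1866480/(0.85 × 24.7 × 395) = 225.07 mm.
c = a/β₁ = 225.07/0.85 = 264.79 mm; ε'_s = 0.003(c − d')/c = 0.0023 ≥ f_y/E_s = 0.0021, so compression steel does yield.
M_n = (A_s − A'_s) f_y (d − a/2) + A'_s f_y (d − d') = [1866480 × (650 − 112.535) + 372120 × (650 − 63)] × 10⁻⁶ = 1003.17 + 218.43 = 1221.60 kN·m.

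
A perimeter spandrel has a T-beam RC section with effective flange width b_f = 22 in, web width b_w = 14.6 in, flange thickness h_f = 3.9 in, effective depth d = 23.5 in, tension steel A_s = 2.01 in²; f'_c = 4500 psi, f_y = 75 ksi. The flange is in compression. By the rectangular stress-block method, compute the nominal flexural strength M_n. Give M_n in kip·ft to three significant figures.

M_n ≈ 284 kip·ft

Tension: T = A_s f_y = 2.01 × 75 = 150.75 kips.
Try a within the flange: a = T/(0.85 f'_c b_f) = 150.75/(0.85 × 4.5 × 22) = 1.791 in.
Since a = 1.791 ≤ h_f = 3.9 in, the stress block lies entirely in the flange; analyse as a rectangular beam of width b_f.
M_n = T(d − a/2) = 150.75 × (23.5 − 0.8955) = 3407.6 kip·in.
M_n = 3407.6/12 = 283.97 kip·ft.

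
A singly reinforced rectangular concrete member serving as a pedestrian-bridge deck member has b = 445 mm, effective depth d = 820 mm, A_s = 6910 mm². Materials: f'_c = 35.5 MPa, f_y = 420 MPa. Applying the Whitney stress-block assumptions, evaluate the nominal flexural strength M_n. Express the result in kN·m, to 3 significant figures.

M_n ≈ 2070 kN·m

T = A_s f_y = 6910 × 420 = 2902200 N = 2902.2 kN.
From C = T: a = T/(0.85 f'_c b) = 2902200/(0.85 × 35.5 × 445) = 216.13 mm.
M_n = T(d − a/2) = 2902.2 kN × (820 − 108.065) mm = 2066.18 kN·m.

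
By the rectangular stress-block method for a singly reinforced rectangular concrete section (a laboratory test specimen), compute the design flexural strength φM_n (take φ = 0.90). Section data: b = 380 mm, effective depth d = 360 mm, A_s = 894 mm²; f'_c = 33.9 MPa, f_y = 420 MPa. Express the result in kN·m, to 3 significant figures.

φM_n ≈ 116 kN·m

T = A_s f_y = 894 × 420 = 375480 N = 375.48 kN.
From C = T: a = T/(0.85 f'_c b) = 375480/(0.85 × 33.9 × 380) = 34.29 mm.
M_n = T(d − a/2) = 375.48 kN × (360 − 17.145) mm = 128.74 kN·m.
φM_n = 0.90 × 128.74 = 115.87 kN·m.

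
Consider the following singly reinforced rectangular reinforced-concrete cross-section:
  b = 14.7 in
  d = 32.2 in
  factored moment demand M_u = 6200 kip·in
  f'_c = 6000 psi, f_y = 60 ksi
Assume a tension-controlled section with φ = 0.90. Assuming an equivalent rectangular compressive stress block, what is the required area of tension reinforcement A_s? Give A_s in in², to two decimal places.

A_s ≈ 3.74 in²

M_n = M_u/φ = 6200/0.90 = 6888.89 kip·in.
From M_n = 0.85 f'_c a b (d − a/2):
a = d − √(d² − 2M_n/(0.85 f'_c b)) = 32.2 − √(32.2² − 2 × 6888.89/(0.85 × 6 × 14.7)) = 2.993 in.
A_s = 0.85 f'_c a b / f_y = 0.85 × 6 × 2.993 × 14.7 / 60 = 3.740 in².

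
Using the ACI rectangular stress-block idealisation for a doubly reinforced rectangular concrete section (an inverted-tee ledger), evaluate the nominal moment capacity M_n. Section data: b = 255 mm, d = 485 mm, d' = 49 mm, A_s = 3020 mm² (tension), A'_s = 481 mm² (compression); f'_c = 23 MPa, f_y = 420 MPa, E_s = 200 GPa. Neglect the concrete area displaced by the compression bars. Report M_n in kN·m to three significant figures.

Assume both tension and compression steel yield.
Net tension couple steel: A_s − A'_s = 2539 mm².
a = (A_s − A'_s) f_y / (0.85 f'_c b) = 1066380/(0.85 × 23 × 255) = 213.91 mm.
c = a/β₁ = 213.91/0.85 = 251.66 mm; ε'_s = 0.003(c − d')/c = 0.0024 ≥ f_y/E_s = 0.0021, so compression steel does yield.
M_n = (A_s − A'_s) f_y (d − a/2) + A'_s f_y (d − d') = [1066380 × (485 − 106.955) + 202020 × (485 − 49)] × 10⁻⁶ = 403.14 + 88.08 = 491.22 kN·m.

M_n ≈ 491 kN·m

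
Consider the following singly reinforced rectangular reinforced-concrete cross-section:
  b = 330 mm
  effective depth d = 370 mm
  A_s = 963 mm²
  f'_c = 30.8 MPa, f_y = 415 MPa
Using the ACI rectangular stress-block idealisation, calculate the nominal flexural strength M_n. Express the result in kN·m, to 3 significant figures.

M_n ≈ 139 kN·m

T = A_s f_y = 963 × 415 = 399645 N = 399.645 kN.
From C = T: a = T/(0.85 f'_c b) = 399645/(0.85 × 30.8 × 330) = 46.26 mm.
M_n = T(d − a/2) = 399.645 kN × (370 − 23.13) mm = 138.62 kN·m.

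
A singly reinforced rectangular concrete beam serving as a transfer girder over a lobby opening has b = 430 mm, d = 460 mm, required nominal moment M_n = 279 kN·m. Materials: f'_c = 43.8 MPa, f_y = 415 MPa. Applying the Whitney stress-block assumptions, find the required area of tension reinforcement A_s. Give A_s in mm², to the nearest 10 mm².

A_s ≈ 1530 mm²

With M_n = 0.85 f'_c a b (d − a/2), solve the quadratic for a:
a = d − √(d² − 2M_n/(0.85 f'_c b)) = 460 − √(460² − 2 × 279×10⁶/(0.85 × 43.8 × 430)) = 39.59 mm.
A_s = 0.85 f'_c a b / f_y = 0.85 × 43.8 × 39.59 × 430 / 415 = 1527.2 mm².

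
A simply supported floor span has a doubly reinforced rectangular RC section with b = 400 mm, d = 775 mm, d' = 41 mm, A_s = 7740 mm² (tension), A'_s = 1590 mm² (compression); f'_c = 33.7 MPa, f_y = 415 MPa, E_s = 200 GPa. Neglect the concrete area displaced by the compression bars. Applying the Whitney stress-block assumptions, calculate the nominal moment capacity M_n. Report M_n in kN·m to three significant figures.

Assume both tension and compression steel yield.
Net tension couple steel: A_s − A'_s = 6150 mm².
a = (A_s − A'_s) f_y / (0.85 f'_c b) = 2552250/(0.85 × 33.7 × 400) = 222.75 mm.
c = a/β₁ = 222.75/0.809 = 275.34 mm; ε'_s = 0.003(c − d')/c = 0.0026 ≥ f_y/E_s = 0.0021, so compression steel does yield.
M_n = (A_s − A'_s) f_y (d − a/2) + A'_s f_y (d − d') = [2552250 × (775 − 111.375) + 659850 × (775 − 41)] × 10⁻⁶ = 1693.74 + 484.33 = 2178.07 kN·m.

M_n ≈ 2180 kN·m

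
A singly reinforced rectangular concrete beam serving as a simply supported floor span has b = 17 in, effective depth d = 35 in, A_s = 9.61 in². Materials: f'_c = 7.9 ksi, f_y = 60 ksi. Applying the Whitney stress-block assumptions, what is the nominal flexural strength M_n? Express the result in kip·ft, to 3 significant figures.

T = A_s f_y = 9.61 × 60 = 576.6 kips.
a = T/(0.85 f'_c b) = 576.6/(0.85 × 7.9 × 17) = 5.051 in.
M_n = T(d − a/2) = 576.6 × (35 − 2.5255) = 18724.8 kip·in = 18724.8/12 = 1560.40 kip·ft.

M_n ≈ 1560 kip·ft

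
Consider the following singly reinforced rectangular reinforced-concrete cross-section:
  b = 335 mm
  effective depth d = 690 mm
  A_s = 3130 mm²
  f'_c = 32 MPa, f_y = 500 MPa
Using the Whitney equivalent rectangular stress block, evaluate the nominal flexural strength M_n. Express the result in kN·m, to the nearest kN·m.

T = A_s f_y = 3130 × 500 = 1565000 N = 1565 kN.
From C = T: a = T/(0.85 f'_c b) = 1565000/(0.85 × 32 × 335) = 171.75 mm.
M_n = T(d − a/2) = 1565 kN × (690 − 85.875) mm = 945.46 kN·m.

M_n ≈ 945 kN·m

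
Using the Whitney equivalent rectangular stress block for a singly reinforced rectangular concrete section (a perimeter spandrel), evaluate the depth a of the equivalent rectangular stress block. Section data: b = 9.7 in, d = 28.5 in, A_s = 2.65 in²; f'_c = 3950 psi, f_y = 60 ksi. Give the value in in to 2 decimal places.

a ≈ 4.88 in

T = A_s f_y = 2.65 × 60 = 159 kips.
a = T/(0.85 f'_c b) = 159/(0.85 × 3.95 × 9.7) = 4.88 in.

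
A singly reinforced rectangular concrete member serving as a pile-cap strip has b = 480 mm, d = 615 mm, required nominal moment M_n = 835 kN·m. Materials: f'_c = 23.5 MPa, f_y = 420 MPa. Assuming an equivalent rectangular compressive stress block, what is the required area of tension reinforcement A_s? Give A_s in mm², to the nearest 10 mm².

A_s ≈ 3730 mm²

With M_n = 0.85 f'_c a b (d − a/2), solve the quadratic for a:
a = d − √(d² − 2M_n/(0.85 f'_c b)) = 615 − √(615² − 2 × 835×10⁶/(0.85 × 23.5 × 480)) = 163.28 mm.
A_s = 0.85 f'_c a b / f_y = 0.85 × 23.5 × 163.28 × 480 / 420 = 3727.4 mm².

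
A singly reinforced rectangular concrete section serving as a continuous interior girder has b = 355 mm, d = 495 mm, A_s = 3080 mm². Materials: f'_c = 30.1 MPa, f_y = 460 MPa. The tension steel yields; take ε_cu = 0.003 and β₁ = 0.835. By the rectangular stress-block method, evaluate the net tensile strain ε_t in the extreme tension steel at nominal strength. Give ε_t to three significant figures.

ε_t ≈ 0.00495

a = A_s f_y/(0.85 f'_c b) = 155.99 mm.
β₁ = 0.835, so c = a/β₁ = 155.99/0.835 = 186.81 mm.
From the linear strain diagram with ε_cu = 0.003: ε_t = 0.003 (d − c)/c = 0.003 × (495 − 186.81)/186.81 = 0.00495.
ε_t is between 0.004 and 0.005 — transition zone.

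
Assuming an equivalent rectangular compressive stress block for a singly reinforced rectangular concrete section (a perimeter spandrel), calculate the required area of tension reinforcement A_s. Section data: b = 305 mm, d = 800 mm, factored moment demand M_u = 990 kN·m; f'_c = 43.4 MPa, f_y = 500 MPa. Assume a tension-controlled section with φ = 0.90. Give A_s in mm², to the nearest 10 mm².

M_n = M_u/φ = 990/0.90 = 1100 kN·m.
With M_n = 0.85 f'_c a b (d − a/2), solve the quadratic for a:
a = d − √(d² − 2M_n/(0.85 f'_c b)) = 800 − √(800² − 2 × 1100×10⁶/(0.85 × 43.4 × 305)) = 133.31 mm.
A_s = 0.85 f'_c a b / f_y = 0.85 × 43.4 × 133.31 × 305 / 500 = 2999.9 mm².

A_s ≈ 3000 mm²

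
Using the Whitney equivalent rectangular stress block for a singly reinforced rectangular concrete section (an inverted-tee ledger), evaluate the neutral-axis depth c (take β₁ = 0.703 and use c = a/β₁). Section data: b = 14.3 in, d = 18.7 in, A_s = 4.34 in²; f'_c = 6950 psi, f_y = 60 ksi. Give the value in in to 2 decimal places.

c ≈ 4.38 in

T = A_s f_y = 4.34 × 60 = 260.4 kips.
a = T/(0.85 f'_c b) = 260.4/(0.85 × 6.95 × 14.3) = 3.0825 in.
With β₁ = 0.703, c = a/β₁ = 3.0825/0.703 = 4.38 in.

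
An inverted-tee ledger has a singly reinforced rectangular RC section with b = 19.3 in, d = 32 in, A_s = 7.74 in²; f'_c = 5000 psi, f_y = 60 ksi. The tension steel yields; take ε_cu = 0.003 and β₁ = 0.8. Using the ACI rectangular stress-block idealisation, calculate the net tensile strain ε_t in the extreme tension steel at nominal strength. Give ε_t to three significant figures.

a = A_s f_y/(0.85 f'_c b) = 5.662 in.
β₁ = 0.8, so c = a/β₁ = 5.662/0.8 = 7.078 in.
From the linear strain diagram with ε_cu = 0.003: ε_t = 0.003 (d − c)/c = 0.003 × (32 − 7.078)/7.078 = 0.0106.
Since ε_t ≥ 0.005, the section is tension-controlled.

ε_t ≈ 0.0106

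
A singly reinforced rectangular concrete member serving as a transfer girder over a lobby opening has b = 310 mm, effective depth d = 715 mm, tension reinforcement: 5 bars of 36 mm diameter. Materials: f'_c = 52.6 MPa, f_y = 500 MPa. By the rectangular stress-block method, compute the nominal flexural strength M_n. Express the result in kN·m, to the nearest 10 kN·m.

A_s = 5 × 1018 = 5090 mm².
T = A_s f_y = 5090 × 500 = 2545000 N = 2545 kN.
From C = T: a = T/(0.85 f'_c b) = 2545000/(0.85 × 52.6 × 310) = 183.62 mm.
M_n = T(d − a/2) = 2545 kN × (715 − 91.81) mm = 1586.02 kN·m.

M_n ≈ 1590 kN·m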